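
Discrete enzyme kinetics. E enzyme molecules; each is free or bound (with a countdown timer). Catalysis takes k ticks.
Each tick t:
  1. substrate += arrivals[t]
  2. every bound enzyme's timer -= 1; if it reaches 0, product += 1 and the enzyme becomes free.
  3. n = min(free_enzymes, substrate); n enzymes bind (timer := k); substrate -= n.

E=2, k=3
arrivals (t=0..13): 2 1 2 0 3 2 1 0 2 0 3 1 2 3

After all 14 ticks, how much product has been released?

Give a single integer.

t=0: arr=2 -> substrate=0 bound=2 product=0
t=1: arr=1 -> substrate=1 bound=2 product=0
t=2: arr=2 -> substrate=3 bound=2 product=0
t=3: arr=0 -> substrate=1 bound=2 product=2
t=4: arr=3 -> substrate=4 bound=2 product=2
t=5: arr=2 -> substrate=6 bound=2 product=2
t=6: arr=1 -> substrate=5 bound=2 product=4
t=7: arr=0 -> substrate=5 bound=2 product=4
t=8: arr=2 -> substrate=7 bound=2 product=4
t=9: arr=0 -> substrate=5 bound=2 product=6
t=10: arr=3 -> substrate=8 bound=2 product=6
t=11: arr=1 -> substrate=9 bound=2 product=6
t=12: arr=2 -> substrate=9 bound=2 product=8
t=13: arr=3 -> substrate=12 bound=2 product=8

Answer: 8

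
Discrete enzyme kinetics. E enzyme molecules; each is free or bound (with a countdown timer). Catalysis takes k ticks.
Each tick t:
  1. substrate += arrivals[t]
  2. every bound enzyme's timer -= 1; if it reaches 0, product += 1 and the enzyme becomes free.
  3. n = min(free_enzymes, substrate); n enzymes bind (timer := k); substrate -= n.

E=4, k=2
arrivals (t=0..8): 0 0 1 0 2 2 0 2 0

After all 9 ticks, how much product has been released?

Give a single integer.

Answer: 5

Derivation:
t=0: arr=0 -> substrate=0 bound=0 product=0
t=1: arr=0 -> substrate=0 bound=0 product=0
t=2: arr=1 -> substrate=0 bound=1 product=0
t=3: arr=0 -> substrate=0 bound=1 product=0
t=4: arr=2 -> substrate=0 bound=2 product=1
t=5: arr=2 -> substrate=0 bound=4 product=1
t=6: arr=0 -> substrate=0 bound=2 product=3
t=7: arr=2 -> substrate=0 bound=2 product=5
t=8: arr=0 -> substrate=0 bound=2 product=5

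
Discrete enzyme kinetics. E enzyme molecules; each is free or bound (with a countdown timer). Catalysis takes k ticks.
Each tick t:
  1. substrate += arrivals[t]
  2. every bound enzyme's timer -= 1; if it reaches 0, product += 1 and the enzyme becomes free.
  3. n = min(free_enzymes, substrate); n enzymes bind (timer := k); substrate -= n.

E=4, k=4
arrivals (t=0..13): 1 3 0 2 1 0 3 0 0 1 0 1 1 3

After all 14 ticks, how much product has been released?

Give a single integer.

Answer: 11

Derivation:
t=0: arr=1 -> substrate=0 bound=1 product=0
t=1: arr=3 -> substrate=0 bound=4 product=0
t=2: arr=0 -> substrate=0 bound=4 product=0
t=3: arr=2 -> substrate=2 bound=4 product=0
t=4: arr=1 -> substrate=2 bound=4 product=1
t=5: arr=0 -> substrate=0 bound=3 product=4
t=6: arr=3 -> substrate=2 bound=4 product=4
t=7: arr=0 -> substrate=2 bound=4 product=4
t=8: arr=0 -> substrate=1 bound=4 product=5
t=9: arr=1 -> substrate=0 bound=4 product=7
t=10: arr=0 -> substrate=0 bound=3 product=8
t=11: arr=1 -> substrate=0 bound=4 product=8
t=12: arr=1 -> substrate=0 bound=4 product=9
t=13: arr=3 -> substrate=1 bound=4 product=11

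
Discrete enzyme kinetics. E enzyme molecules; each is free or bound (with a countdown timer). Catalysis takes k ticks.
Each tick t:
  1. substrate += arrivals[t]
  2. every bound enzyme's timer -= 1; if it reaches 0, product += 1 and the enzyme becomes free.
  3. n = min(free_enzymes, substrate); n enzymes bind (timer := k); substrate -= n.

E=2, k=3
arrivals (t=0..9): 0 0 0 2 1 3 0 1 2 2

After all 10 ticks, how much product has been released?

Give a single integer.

t=0: arr=0 -> substrate=0 bound=0 product=0
t=1: arr=0 -> substrate=0 bound=0 product=0
t=2: arr=0 -> substrate=0 bound=0 product=0
t=3: arr=2 -> substrate=0 bound=2 product=0
t=4: arr=1 -> substrate=1 bound=2 product=0
t=5: arr=3 -> substrate=4 bound=2 product=0
t=6: arr=0 -> substrate=2 bound=2 product=2
t=7: arr=1 -> substrate=3 bound=2 product=2
t=8: arr=2 -> substrate=5 bound=2 product=2
t=9: arr=2 -> substrate=5 bound=2 product=4

Answer: 4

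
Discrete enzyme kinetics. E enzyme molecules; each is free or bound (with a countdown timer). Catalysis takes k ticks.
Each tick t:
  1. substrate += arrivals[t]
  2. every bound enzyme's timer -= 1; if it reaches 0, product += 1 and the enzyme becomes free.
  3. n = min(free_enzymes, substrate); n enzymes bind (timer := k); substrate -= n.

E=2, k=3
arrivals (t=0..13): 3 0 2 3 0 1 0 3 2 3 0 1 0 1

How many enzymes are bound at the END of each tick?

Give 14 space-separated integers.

Answer: 2 2 2 2 2 2 2 2 2 2 2 2 2 2

Derivation:
t=0: arr=3 -> substrate=1 bound=2 product=0
t=1: arr=0 -> substrate=1 bound=2 product=0
t=2: arr=2 -> substrate=3 bound=2 product=0
t=3: arr=3 -> substrate=4 bound=2 product=2
t=4: arr=0 -> substrate=4 bound=2 product=2
t=5: arr=1 -> substrate=5 bound=2 product=2
t=6: arr=0 -> substrate=3 bound=2 product=4
t=7: arr=3 -> substrate=6 bound=2 product=4
t=8: arr=2 -> substrate=8 bound=2 product=4
t=9: arr=3 -> substrate=9 bound=2 product=6
t=10: arr=0 -> substrate=9 bound=2 product=6
t=11: arr=1 -> substrate=10 bound=2 product=6
t=12: arr=0 -> substrate=8 bound=2 product=8
t=13: arr=1 -> substrate=9 bound=2 product=8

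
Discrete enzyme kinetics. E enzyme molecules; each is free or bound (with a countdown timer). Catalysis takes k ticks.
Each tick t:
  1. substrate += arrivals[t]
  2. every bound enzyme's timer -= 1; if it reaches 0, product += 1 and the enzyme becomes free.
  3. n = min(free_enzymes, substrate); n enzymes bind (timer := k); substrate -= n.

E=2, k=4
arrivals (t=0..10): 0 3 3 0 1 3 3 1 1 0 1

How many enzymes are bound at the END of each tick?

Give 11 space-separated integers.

Answer: 0 2 2 2 2 2 2 2 2 2 2

Derivation:
t=0: arr=0 -> substrate=0 bound=0 product=0
t=1: arr=3 -> substrate=1 bound=2 product=0
t=2: arr=3 -> substrate=4 bound=2 product=0
t=3: arr=0 -> substrate=4 bound=2 product=0
t=4: arr=1 -> substrate=5 bound=2 product=0
t=5: arr=3 -> substrate=6 bound=2 product=2
t=6: arr=3 -> substrate=9 bound=2 product=2
t=7: arr=1 -> substrate=10 bound=2 product=2
t=8: arr=1 -> substrate=11 bound=2 product=2
t=9: arr=0 -> substrate=9 bound=2 product=4
t=10: arr=1 -> substrate=10 bound=2 product=4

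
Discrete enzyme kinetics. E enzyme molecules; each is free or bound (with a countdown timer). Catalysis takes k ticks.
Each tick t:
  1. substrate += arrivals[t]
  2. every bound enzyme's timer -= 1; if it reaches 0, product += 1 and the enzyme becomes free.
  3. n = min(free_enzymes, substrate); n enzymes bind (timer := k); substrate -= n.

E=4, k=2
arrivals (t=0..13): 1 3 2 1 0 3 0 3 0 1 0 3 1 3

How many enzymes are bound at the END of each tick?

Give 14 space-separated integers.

Answer: 1 4 4 3 2 3 3 3 3 1 1 3 4 4

Derivation:
t=0: arr=1 -> substrate=0 bound=1 product=0
t=1: arr=3 -> substrate=0 bound=4 product=0
t=2: arr=2 -> substrate=1 bound=4 product=1
t=3: arr=1 -> substrate=0 bound=3 product=4
t=4: arr=0 -> substrate=0 bound=2 product=5
t=5: arr=3 -> substrate=0 bound=3 product=7
t=6: arr=0 -> substrate=0 bound=3 product=7
t=7: arr=3 -> substrate=0 bound=3 product=10
t=8: arr=0 -> substrate=0 bound=3 product=10
t=9: arr=1 -> substrate=0 bound=1 product=13
t=10: arr=0 -> substrate=0 bound=1 product=13
t=11: arr=3 -> substrate=0 bound=3 product=14
t=12: arr=1 -> substrate=0 bound=4 product=14
t=13: arr=3 -> substrate=0 bound=4 product=17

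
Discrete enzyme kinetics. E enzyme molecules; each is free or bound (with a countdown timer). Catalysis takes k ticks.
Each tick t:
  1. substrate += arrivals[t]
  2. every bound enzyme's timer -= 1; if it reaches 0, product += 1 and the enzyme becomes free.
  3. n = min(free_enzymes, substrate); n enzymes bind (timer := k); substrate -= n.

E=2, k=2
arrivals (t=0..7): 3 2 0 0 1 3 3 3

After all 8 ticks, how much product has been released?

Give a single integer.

Answer: 6

Derivation:
t=0: arr=3 -> substrate=1 bound=2 product=0
t=1: arr=2 -> substrate=3 bound=2 product=0
t=2: arr=0 -> substrate=1 bound=2 product=2
t=3: arr=0 -> substrate=1 bound=2 product=2
t=4: arr=1 -> substrate=0 bound=2 product=4
t=5: arr=3 -> substrate=3 bound=2 product=4
t=6: arr=3 -> substrate=4 bound=2 product=6
t=7: arr=3 -> substrate=7 bound=2 product=6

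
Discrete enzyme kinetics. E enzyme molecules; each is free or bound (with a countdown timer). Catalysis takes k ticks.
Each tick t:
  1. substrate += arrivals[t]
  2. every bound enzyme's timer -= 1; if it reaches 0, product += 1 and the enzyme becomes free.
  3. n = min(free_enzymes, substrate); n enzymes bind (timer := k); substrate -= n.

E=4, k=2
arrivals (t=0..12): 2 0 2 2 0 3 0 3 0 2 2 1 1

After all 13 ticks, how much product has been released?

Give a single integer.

t=0: arr=2 -> substrate=0 bound=2 product=0
t=1: arr=0 -> substrate=0 bound=2 product=0
t=2: arr=2 -> substrate=0 bound=2 product=2
t=3: arr=2 -> substrate=0 bound=4 product=2
t=4: arr=0 -> substrate=0 bound=2 product=4
t=5: arr=3 -> substrate=0 bound=3 product=6
t=6: arr=0 -> substrate=0 bound=3 product=6
t=7: arr=3 -> substrate=0 bound=3 product=9
t=8: arr=0 -> substrate=0 bound=3 product=9
t=9: arr=2 -> substrate=0 bound=2 product=12
t=10: arr=2 -> substrate=0 bound=4 product=12
t=11: arr=1 -> substrate=0 bound=3 product=14
t=12: arr=1 -> substrate=0 bound=2 product=16

Answer: 16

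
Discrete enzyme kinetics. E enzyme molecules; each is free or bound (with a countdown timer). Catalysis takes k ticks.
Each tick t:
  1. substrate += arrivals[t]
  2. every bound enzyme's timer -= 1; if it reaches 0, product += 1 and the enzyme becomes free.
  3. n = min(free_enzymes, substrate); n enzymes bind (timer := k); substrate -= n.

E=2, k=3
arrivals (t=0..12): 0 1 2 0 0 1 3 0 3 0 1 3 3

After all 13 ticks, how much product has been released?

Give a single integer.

t=0: arr=0 -> substrate=0 bound=0 product=0
t=1: arr=1 -> substrate=0 bound=1 product=0
t=2: arr=2 -> substrate=1 bound=2 product=0
t=3: arr=0 -> substrate=1 bound=2 product=0
t=4: arr=0 -> substrate=0 bound=2 product=1
t=5: arr=1 -> substrate=0 bound=2 product=2
t=6: arr=3 -> substrate=3 bound=2 product=2
t=7: arr=0 -> substrate=2 bound=2 product=3
t=8: arr=3 -> substrate=4 bound=2 product=4
t=9: arr=0 -> substrate=4 bound=2 product=4
t=10: arr=1 -> substrate=4 bound=2 product=5
t=11: arr=3 -> substrate=6 bound=2 product=6
t=12: arr=3 -> substrate=9 bound=2 product=6

Answer: 6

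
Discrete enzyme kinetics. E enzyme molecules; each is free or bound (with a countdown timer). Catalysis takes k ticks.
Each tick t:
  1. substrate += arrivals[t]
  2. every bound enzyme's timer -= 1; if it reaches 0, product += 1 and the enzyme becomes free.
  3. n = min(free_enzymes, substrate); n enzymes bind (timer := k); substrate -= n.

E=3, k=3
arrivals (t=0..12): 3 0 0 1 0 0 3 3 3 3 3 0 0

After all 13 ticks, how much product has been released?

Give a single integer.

Answer: 10

Derivation:
t=0: arr=3 -> substrate=0 bound=3 product=0
t=1: arr=0 -> substrate=0 bound=3 product=0
t=2: arr=0 -> substrate=0 bound=3 product=0
t=3: arr=1 -> substrate=0 bound=1 product=3
t=4: arr=0 -> substrate=0 bound=1 product=3
t=5: arr=0 -> substrate=0 bound=1 product=3
t=6: arr=3 -> substrate=0 bound=3 product=4
t=7: arr=3 -> substrate=3 bound=3 product=4
t=8: arr=3 -> substrate=6 bound=3 product=4
t=9: arr=3 -> substrate=6 bound=3 product=7
t=10: arr=3 -> substrate=9 bound=3 product=7
t=11: arr=0 -> substrate=9 bound=3 product=7
t=12: arr=0 -> substrate=6 bound=3 product=10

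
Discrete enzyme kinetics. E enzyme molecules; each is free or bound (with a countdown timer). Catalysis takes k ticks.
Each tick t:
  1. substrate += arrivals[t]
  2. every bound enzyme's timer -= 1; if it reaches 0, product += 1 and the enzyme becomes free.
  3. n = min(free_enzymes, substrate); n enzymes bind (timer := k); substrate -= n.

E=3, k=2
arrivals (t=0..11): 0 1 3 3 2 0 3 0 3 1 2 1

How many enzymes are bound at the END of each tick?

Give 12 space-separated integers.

Answer: 0 1 3 3 3 3 3 3 3 3 3 3

Derivation:
t=0: arr=0 -> substrate=0 bound=0 product=0
t=1: arr=1 -> substrate=0 bound=1 product=0
t=2: arr=3 -> substrate=1 bound=3 product=0
t=3: arr=3 -> substrate=3 bound=3 product=1
t=4: arr=2 -> substrate=3 bound=3 product=3
t=5: arr=0 -> substrate=2 bound=3 product=4
t=6: arr=3 -> substrate=3 bound=3 product=6
t=7: arr=0 -> substrate=2 bound=3 product=7
t=8: arr=3 -> substrate=3 bound=3 product=9
t=9: arr=1 -> substrate=3 bound=3 product=10
t=10: arr=2 -> substrate=3 bound=3 product=12
t=11: arr=1 -> substrate=3 bound=3 product=13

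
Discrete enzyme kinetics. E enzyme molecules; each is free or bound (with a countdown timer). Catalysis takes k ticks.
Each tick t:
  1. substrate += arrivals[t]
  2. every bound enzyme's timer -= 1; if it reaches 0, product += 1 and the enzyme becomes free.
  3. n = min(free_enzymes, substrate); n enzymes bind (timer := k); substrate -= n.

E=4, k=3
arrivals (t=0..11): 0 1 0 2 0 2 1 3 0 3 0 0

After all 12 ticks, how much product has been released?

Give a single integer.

t=0: arr=0 -> substrate=0 bound=0 product=0
t=1: arr=1 -> substrate=0 bound=1 product=0
t=2: arr=0 -> substrate=0 bound=1 product=0
t=3: arr=2 -> substrate=0 bound=3 product=0
t=4: arr=0 -> substrate=0 bound=2 product=1
t=5: arr=2 -> substrate=0 bound=4 product=1
t=6: arr=1 -> substrate=0 bound=3 product=3
t=7: arr=3 -> substrate=2 bound=4 product=3
t=8: arr=0 -> substrate=0 bound=4 product=5
t=9: arr=3 -> substrate=2 bound=4 product=6
t=10: arr=0 -> substrate=1 bound=4 product=7
t=11: arr=0 -> substrate=0 bound=3 product=9

Answer: 9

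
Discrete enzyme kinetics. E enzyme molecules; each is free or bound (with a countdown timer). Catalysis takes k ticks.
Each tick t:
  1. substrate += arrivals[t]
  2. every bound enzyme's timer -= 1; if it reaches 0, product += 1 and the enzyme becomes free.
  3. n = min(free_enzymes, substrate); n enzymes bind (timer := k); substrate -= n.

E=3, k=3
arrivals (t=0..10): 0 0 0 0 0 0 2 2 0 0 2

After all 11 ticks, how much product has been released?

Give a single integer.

Answer: 3

Derivation:
t=0: arr=0 -> substrate=0 bound=0 product=0
t=1: arr=0 -> substrate=0 bound=0 product=0
t=2: arr=0 -> substrate=0 bound=0 product=0
t=3: arr=0 -> substrate=0 bound=0 product=0
t=4: arr=0 -> substrate=0 bound=0 product=0
t=5: arr=0 -> substrate=0 bound=0 product=0
t=6: arr=2 -> substrate=0 bound=2 product=0
t=7: arr=2 -> substrate=1 bound=3 product=0
t=8: arr=0 -> substrate=1 bound=3 product=0
t=9: arr=0 -> substrate=0 bound=2 product=2
t=10: arr=2 -> substrate=0 bound=3 product=3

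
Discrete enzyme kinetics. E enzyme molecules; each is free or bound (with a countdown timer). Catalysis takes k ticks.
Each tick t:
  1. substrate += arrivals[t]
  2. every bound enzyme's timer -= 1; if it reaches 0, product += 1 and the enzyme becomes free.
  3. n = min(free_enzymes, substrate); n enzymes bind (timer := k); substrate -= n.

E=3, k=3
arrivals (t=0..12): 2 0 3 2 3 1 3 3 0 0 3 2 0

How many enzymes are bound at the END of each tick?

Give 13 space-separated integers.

t=0: arr=2 -> substrate=0 bound=2 product=0
t=1: arr=0 -> substrate=0 bound=2 product=0
t=2: arr=3 -> substrate=2 bound=3 product=0
t=3: arr=2 -> substrate=2 bound=3 product=2
t=4: arr=3 -> substrate=5 bound=3 product=2
t=5: arr=1 -> substrate=5 bound=3 product=3
t=6: arr=3 -> substrate=6 bound=3 product=5
t=7: arr=3 -> substrate=9 bound=3 product=5
t=8: arr=0 -> substrate=8 bound=3 product=6
t=9: arr=0 -> substrate=6 bound=3 product=8
t=10: arr=3 -> substrate=9 bound=3 product=8
t=11: arr=2 -> substrate=10 bound=3 product=9
t=12: arr=0 -> substrate=8 bound=3 product=11

Answer: 2 2 3 3 3 3 3 3 3 3 3 3 3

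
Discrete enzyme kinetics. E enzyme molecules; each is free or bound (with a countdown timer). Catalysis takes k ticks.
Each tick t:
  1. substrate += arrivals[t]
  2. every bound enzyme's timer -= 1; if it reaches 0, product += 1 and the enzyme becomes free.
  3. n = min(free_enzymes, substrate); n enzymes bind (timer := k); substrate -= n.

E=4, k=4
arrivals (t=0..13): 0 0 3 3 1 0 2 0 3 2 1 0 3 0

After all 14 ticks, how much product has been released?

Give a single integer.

Answer: 8

Derivation:
t=0: arr=0 -> substrate=0 bound=0 product=0
t=1: arr=0 -> substrate=0 bound=0 product=0
t=2: arr=3 -> substrate=0 bound=3 product=0
t=3: arr=3 -> substrate=2 bound=4 product=0
t=4: arr=1 -> substrate=3 bound=4 product=0
t=5: arr=0 -> substrate=3 bound=4 product=0
t=6: arr=2 -> substrate=2 bound=4 product=3
t=7: arr=0 -> substrate=1 bound=4 product=4
t=8: arr=3 -> substrate=4 bound=4 product=4
t=9: arr=2 -> substrate=6 bound=4 product=4
t=10: arr=1 -> substrate=4 bound=4 product=7
t=11: arr=0 -> substrate=3 bound=4 product=8
t=12: arr=3 -> substrate=6 bound=4 product=8
t=13: arr=0 -> substrate=6 bound=4 product=8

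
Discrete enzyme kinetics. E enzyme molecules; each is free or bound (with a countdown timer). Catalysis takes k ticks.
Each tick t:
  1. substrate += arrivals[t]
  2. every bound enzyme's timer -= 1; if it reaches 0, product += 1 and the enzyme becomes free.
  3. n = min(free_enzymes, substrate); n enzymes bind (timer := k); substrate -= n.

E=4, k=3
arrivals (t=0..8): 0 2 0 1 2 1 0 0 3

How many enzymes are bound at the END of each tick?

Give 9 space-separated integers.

Answer: 0 2 2 3 3 4 3 1 3

Derivation:
t=0: arr=0 -> substrate=0 bound=0 product=0
t=1: arr=2 -> substrate=0 bound=2 product=0
t=2: arr=0 -> substrate=0 bound=2 product=0
t=3: arr=1 -> substrate=0 bound=3 product=0
t=4: arr=2 -> substrate=0 bound=3 product=2
t=5: arr=1 -> substrate=0 bound=4 product=2
t=6: arr=0 -> substrate=0 bound=3 product=3
t=7: arr=0 -> substrate=0 bound=1 product=5
t=8: arr=3 -> substrate=0 bound=3 product=6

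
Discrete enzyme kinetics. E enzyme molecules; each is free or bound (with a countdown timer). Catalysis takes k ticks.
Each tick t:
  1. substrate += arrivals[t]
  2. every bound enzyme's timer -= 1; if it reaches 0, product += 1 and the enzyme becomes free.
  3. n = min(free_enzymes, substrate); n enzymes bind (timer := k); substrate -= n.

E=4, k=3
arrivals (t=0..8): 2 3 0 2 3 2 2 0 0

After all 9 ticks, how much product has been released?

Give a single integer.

t=0: arr=2 -> substrate=0 bound=2 product=0
t=1: arr=3 -> substrate=1 bound=4 product=0
t=2: arr=0 -> substrate=1 bound=4 product=0
t=3: arr=2 -> substrate=1 bound=4 product=2
t=4: arr=3 -> substrate=2 bound=4 product=4
t=5: arr=2 -> substrate=4 bound=4 product=4
t=6: arr=2 -> substrate=4 bound=4 product=6
t=7: arr=0 -> substrate=2 bound=4 product=8
t=8: arr=0 -> substrate=2 bound=4 product=8

Answer: 8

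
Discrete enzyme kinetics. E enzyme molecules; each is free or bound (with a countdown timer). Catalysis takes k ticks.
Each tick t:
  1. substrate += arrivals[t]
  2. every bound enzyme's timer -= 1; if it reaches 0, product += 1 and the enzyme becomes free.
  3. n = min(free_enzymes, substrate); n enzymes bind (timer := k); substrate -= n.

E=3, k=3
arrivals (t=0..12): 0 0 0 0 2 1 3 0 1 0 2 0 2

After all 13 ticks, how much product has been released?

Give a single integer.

t=0: arr=0 -> substrate=0 bound=0 product=0
t=1: arr=0 -> substrate=0 bound=0 product=0
t=2: arr=0 -> substrate=0 bound=0 product=0
t=3: arr=0 -> substrate=0 bound=0 product=0
t=4: arr=2 -> substrate=0 bound=2 product=0
t=5: arr=1 -> substrate=0 bound=3 product=0
t=6: arr=3 -> substrate=3 bound=3 product=0
t=7: arr=0 -> substrate=1 bound=3 product=2
t=8: arr=1 -> substrate=1 bound=3 product=3
t=9: arr=0 -> substrate=1 bound=3 product=3
t=10: arr=2 -> substrate=1 bound=3 product=5
t=11: arr=0 -> substrate=0 bound=3 product=6
t=12: arr=2 -> substrate=2 bound=3 product=6

Answer: 6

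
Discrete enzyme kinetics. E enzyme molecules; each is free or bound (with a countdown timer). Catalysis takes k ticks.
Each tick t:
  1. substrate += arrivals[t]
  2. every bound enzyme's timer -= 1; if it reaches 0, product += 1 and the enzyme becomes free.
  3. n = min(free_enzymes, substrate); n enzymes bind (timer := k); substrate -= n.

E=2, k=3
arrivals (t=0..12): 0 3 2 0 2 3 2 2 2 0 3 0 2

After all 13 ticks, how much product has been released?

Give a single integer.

Answer: 6

Derivation:
t=0: arr=0 -> substrate=0 bound=0 product=0
t=1: arr=3 -> substrate=1 bound=2 product=0
t=2: arr=2 -> substrate=3 bound=2 product=0
t=3: arr=0 -> substrate=3 bound=2 product=0
t=4: arr=2 -> substrate=3 bound=2 product=2
t=5: arr=3 -> substrate=6 bound=2 product=2
t=6: arr=2 -> substrate=8 bound=2 product=2
t=7: arr=2 -> substrate=8 bound=2 product=4
t=8: arr=2 -> substrate=10 bound=2 product=4
t=9: arr=0 -> substrate=10 bound=2 product=4
t=10: arr=3 -> substrate=11 bound=2 product=6
t=11: arr=0 -> substrate=11 bound=2 product=6
t=12: arr=2 -> substrate=13 bound=2 product=6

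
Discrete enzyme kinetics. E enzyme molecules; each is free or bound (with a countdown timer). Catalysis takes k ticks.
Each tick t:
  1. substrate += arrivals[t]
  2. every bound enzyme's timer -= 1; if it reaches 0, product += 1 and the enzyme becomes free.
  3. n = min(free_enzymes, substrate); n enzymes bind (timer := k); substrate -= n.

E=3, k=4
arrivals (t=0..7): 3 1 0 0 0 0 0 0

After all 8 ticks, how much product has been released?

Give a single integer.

Answer: 3

Derivation:
t=0: arr=3 -> substrate=0 bound=3 product=0
t=1: arr=1 -> substrate=1 bound=3 product=0
t=2: arr=0 -> substrate=1 bound=3 product=0
t=3: arr=0 -> substrate=1 bound=3 product=0
t=4: arr=0 -> substrate=0 bound=1 product=3
t=5: arr=0 -> substrate=0 bound=1 product=3
t=6: arr=0 -> substrate=0 bound=1 product=3
t=7: arr=0 -> substrate=0 bound=1 product=3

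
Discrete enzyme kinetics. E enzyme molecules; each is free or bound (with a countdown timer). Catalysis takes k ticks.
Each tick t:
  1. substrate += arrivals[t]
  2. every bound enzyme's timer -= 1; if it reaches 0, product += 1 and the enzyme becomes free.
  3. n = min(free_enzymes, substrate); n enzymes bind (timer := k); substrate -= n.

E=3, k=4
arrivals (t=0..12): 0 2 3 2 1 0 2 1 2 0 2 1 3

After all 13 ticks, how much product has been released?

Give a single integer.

t=0: arr=0 -> substrate=0 bound=0 product=0
t=1: arr=2 -> substrate=0 bound=2 product=0
t=2: arr=3 -> substrate=2 bound=3 product=0
t=3: arr=2 -> substrate=4 bound=3 product=0
t=4: arr=1 -> substrate=5 bound=3 product=0
t=5: arr=0 -> substrate=3 bound=3 product=2
t=6: arr=2 -> substrate=4 bound=3 product=3
t=7: arr=1 -> substrate=5 bound=3 product=3
t=8: arr=2 -> substrate=7 bound=3 product=3
t=9: arr=0 -> substrate=5 bound=3 product=5
t=10: arr=2 -> substrate=6 bound=3 product=6
t=11: arr=1 -> substrate=7 bound=3 product=6
t=12: arr=3 -> substrate=10 bound=3 product=6

Answer: 6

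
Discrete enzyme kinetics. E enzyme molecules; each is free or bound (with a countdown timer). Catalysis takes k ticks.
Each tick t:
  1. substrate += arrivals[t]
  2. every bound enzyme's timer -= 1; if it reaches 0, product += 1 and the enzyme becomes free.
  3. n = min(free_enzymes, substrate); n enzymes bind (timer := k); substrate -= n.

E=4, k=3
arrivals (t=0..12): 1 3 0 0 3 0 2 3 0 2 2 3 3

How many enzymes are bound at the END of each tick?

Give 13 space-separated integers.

t=0: arr=1 -> substrate=0 bound=1 product=0
t=1: arr=3 -> substrate=0 bound=4 product=0
t=2: arr=0 -> substrate=0 bound=4 product=0
t=3: arr=0 -> substrate=0 bound=3 product=1
t=4: arr=3 -> substrate=0 bound=3 product=4
t=5: arr=0 -> substrate=0 bound=3 product=4
t=6: arr=2 -> substrate=1 bound=4 product=4
t=7: arr=3 -> substrate=1 bound=4 product=7
t=8: arr=0 -> substrate=1 bound=4 product=7
t=9: arr=2 -> substrate=2 bound=4 product=8
t=10: arr=2 -> substrate=1 bound=4 product=11
t=11: arr=3 -> substrate=4 bound=4 product=11
t=12: arr=3 -> substrate=6 bound=4 product=12

Answer: 1 4 4 3 3 3 4 4 4 4 4 4 4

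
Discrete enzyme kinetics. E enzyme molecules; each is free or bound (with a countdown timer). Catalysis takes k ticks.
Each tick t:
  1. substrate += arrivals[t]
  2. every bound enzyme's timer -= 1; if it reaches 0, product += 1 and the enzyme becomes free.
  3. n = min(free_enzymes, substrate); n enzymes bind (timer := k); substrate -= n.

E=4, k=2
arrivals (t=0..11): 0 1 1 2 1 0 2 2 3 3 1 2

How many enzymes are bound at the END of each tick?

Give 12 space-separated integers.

Answer: 0 1 2 3 3 1 2 4 4 4 4 4

Derivation:
t=0: arr=0 -> substrate=0 bound=0 product=0
t=1: arr=1 -> substrate=0 bound=1 product=0
t=2: arr=1 -> substrate=0 bound=2 product=0
t=3: arr=2 -> substrate=0 bound=3 product=1
t=4: arr=1 -> substrate=0 bound=3 product=2
t=5: arr=0 -> substrate=0 bound=1 product=4
t=6: arr=2 -> substrate=0 bound=2 product=5
t=7: arr=2 -> substrate=0 bound=4 product=5
t=8: arr=3 -> substrate=1 bound=4 product=7
t=9: arr=3 -> substrate=2 bound=4 product=9
t=10: arr=1 -> substrate=1 bound=4 product=11
t=11: arr=2 -> substrate=1 bound=4 product=13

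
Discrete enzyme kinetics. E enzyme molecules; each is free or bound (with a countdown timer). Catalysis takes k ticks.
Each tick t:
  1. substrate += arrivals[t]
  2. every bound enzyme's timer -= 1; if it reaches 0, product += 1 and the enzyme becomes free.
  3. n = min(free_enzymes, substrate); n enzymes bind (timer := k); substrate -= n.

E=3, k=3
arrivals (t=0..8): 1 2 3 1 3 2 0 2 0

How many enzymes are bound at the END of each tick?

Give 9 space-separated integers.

Answer: 1 3 3 3 3 3 3 3 3

Derivation:
t=0: arr=1 -> substrate=0 bound=1 product=0
t=1: arr=2 -> substrate=0 bound=3 product=0
t=2: arr=3 -> substrate=3 bound=3 product=0
t=3: arr=1 -> substrate=3 bound=3 product=1
t=4: arr=3 -> substrate=4 bound=3 product=3
t=5: arr=2 -> substrate=6 bound=3 product=3
t=6: arr=0 -> substrate=5 bound=3 product=4
t=7: arr=2 -> substrate=5 bound=3 product=6
t=8: arr=0 -> substrate=5 bound=3 product=6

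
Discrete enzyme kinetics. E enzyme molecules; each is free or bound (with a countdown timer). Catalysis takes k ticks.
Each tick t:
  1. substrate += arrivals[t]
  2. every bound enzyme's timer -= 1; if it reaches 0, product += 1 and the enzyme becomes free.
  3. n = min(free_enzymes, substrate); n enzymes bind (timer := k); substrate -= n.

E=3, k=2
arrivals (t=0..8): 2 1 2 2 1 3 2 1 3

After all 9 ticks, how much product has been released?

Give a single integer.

t=0: arr=2 -> substrate=0 bound=2 product=0
t=1: arr=1 -> substrate=0 bound=3 product=0
t=2: arr=2 -> substrate=0 bound=3 product=2
t=3: arr=2 -> substrate=1 bound=3 product=3
t=4: arr=1 -> substrate=0 bound=3 product=5
t=5: arr=3 -> substrate=2 bound=3 product=6
t=6: arr=2 -> substrate=2 bound=3 product=8
t=7: arr=1 -> substrate=2 bound=3 product=9
t=8: arr=3 -> substrate=3 bound=3 product=11

Answer: 11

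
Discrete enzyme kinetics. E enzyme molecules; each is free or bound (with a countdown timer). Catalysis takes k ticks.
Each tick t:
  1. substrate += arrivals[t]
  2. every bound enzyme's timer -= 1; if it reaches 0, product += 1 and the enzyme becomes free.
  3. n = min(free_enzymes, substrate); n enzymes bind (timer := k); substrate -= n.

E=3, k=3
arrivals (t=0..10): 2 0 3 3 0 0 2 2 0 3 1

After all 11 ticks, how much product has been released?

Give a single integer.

t=0: arr=2 -> substrate=0 bound=2 product=0
t=1: arr=0 -> substrate=0 bound=2 product=0
t=2: arr=3 -> substrate=2 bound=3 product=0
t=3: arr=3 -> substrate=3 bound=3 product=2
t=4: arr=0 -> substrate=3 bound=3 product=2
t=5: arr=0 -> substrate=2 bound=3 product=3
t=6: arr=2 -> substrate=2 bound=3 product=5
t=7: arr=2 -> substrate=4 bound=3 product=5
t=8: arr=0 -> substrate=3 bound=3 product=6
t=9: arr=3 -> substrate=4 bound=3 product=8
t=10: arr=1 -> substrate=5 bound=3 product=8

Answer: 8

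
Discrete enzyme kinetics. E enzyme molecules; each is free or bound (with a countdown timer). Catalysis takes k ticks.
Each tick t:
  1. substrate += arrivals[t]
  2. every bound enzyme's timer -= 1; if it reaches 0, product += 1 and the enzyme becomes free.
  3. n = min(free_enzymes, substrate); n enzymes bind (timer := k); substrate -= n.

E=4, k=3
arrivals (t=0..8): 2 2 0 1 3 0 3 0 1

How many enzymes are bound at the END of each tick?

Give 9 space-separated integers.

Answer: 2 4 4 3 4 4 4 3 4

Derivation:
t=0: arr=2 -> substrate=0 bound=2 product=0
t=1: arr=2 -> substrate=0 bound=4 product=0
t=2: arr=0 -> substrate=0 bound=4 product=0
t=3: arr=1 -> substrate=0 bound=3 product=2
t=4: arr=3 -> substrate=0 bound=4 product=4
t=5: arr=0 -> substrate=0 bound=4 product=4
t=6: arr=3 -> substrate=2 bound=4 product=5
t=7: arr=0 -> substrate=0 bound=3 product=8
t=8: arr=1 -> substrate=0 bound=4 product=8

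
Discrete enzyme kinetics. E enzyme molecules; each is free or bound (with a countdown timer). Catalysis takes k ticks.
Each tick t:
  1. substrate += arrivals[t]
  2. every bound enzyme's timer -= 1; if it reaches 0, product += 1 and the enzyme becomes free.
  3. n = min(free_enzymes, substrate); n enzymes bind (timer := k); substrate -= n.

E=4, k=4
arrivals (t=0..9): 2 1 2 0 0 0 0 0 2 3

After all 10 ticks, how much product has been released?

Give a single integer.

Answer: 5

Derivation:
t=0: arr=2 -> substrate=0 bound=2 product=0
t=1: arr=1 -> substrate=0 bound=3 product=0
t=2: arr=2 -> substrate=1 bound=4 product=0
t=3: arr=0 -> substrate=1 bound=4 product=0
t=4: arr=0 -> substrate=0 bound=3 product=2
t=5: arr=0 -> substrate=0 bound=2 product=3
t=6: arr=0 -> substrate=0 bound=1 product=4
t=7: arr=0 -> substrate=0 bound=1 product=4
t=8: arr=2 -> substrate=0 bound=2 product=5
t=9: arr=3 -> substrate=1 bound=4 product=5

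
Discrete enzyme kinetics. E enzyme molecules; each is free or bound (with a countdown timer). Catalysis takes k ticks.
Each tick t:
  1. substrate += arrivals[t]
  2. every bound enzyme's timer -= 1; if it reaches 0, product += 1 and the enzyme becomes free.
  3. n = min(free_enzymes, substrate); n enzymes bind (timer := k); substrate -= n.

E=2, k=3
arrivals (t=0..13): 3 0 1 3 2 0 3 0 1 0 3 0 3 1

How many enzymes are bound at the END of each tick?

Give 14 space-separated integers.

t=0: arr=3 -> substrate=1 bound=2 product=0
t=1: arr=0 -> substrate=1 bound=2 product=0
t=2: arr=1 -> substrate=2 bound=2 product=0
t=3: arr=3 -> substrate=3 bound=2 product=2
t=4: arr=2 -> substrate=5 bound=2 product=2
t=5: arr=0 -> substrate=5 bound=2 product=2
t=6: arr=3 -> substrate=6 bound=2 product=4
t=7: arr=0 -> substrate=6 bound=2 product=4
t=8: arr=1 -> substrate=7 bound=2 product=4
t=9: arr=0 -> substrate=5 bound=2 product=6
t=10: arr=3 -> substrate=8 bound=2 product=6
t=11: arr=0 -> substrate=8 bound=2 product=6
t=12: arr=3 -> substrate=9 bound=2 product=8
t=13: arr=1 -> substrate=10 bound=2 product=8

Answer: 2 2 2 2 2 2 2 2 2 2 2 2 2 2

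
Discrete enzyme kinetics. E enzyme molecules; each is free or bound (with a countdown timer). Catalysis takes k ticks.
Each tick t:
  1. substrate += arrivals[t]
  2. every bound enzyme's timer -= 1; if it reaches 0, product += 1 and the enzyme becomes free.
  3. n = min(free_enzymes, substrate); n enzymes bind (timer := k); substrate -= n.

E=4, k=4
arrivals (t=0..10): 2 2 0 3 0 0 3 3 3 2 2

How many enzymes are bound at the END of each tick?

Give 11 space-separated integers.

Answer: 2 4 4 4 4 3 4 4 4 4 4

Derivation:
t=0: arr=2 -> substrate=0 bound=2 product=0
t=1: arr=2 -> substrate=0 bound=4 product=0
t=2: arr=0 -> substrate=0 bound=4 product=0
t=3: arr=3 -> substrate=3 bound=4 product=0
t=4: arr=0 -> substrate=1 bound=4 product=2
t=5: arr=0 -> substrate=0 bound=3 product=4
t=6: arr=3 -> substrate=2 bound=4 product=4
t=7: arr=3 -> substrate=5 bound=4 product=4
t=8: arr=3 -> substrate=6 bound=4 product=6
t=9: arr=2 -> substrate=7 bound=4 product=7
t=10: arr=2 -> substrate=8 bound=4 product=8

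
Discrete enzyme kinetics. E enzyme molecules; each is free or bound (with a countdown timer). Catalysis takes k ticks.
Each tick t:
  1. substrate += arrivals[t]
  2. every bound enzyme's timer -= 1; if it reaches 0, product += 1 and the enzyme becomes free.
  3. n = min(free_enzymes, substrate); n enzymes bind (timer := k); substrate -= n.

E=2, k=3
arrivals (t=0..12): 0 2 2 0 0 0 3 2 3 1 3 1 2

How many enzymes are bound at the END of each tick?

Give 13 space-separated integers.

t=0: arr=0 -> substrate=0 bound=0 product=0
t=1: arr=2 -> substrate=0 bound=2 product=0
t=2: arr=2 -> substrate=2 bound=2 product=0
t=3: arr=0 -> substrate=2 bound=2 product=0
t=4: arr=0 -> substrate=0 bound=2 product=2
t=5: arr=0 -> substrate=0 bound=2 product=2
t=6: arr=3 -> substrate=3 bound=2 product=2
t=7: arr=2 -> substrate=3 bound=2 product=4
t=8: arr=3 -> substrate=6 bound=2 product=4
t=9: arr=1 -> substrate=7 bound=2 product=4
t=10: arr=3 -> substrate=8 bound=2 product=6
t=11: arr=1 -> substrate=9 bound=2 product=6
t=12: arr=2 -> substrate=11 bound=2 product=6

Answer: 0 2 2 2 2 2 2 2 2 2 2 2 2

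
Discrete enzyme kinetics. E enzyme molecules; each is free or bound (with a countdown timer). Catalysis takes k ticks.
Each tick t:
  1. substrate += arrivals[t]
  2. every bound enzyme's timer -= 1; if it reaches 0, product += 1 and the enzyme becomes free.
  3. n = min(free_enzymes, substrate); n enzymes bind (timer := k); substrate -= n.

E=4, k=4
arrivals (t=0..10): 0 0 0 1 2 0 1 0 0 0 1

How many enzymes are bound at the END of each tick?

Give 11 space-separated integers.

Answer: 0 0 0 1 3 3 4 3 1 1 1

Derivation:
t=0: arr=0 -> substrate=0 bound=0 product=0
t=1: arr=0 -> substrate=0 bound=0 product=0
t=2: arr=0 -> substrate=0 bound=0 product=0
t=3: arr=1 -> substrate=0 bound=1 product=0
t=4: arr=2 -> substrate=0 bound=3 product=0
t=5: arr=0 -> substrate=0 bound=3 product=0
t=6: arr=1 -> substrate=0 bound=4 product=0
t=7: arr=0 -> substrate=0 bound=3 product=1
t=8: arr=0 -> substrate=0 bound=1 product=3
t=9: arr=0 -> substrate=0 bound=1 product=3
t=10: arr=1 -> substrate=0 bound=1 product=4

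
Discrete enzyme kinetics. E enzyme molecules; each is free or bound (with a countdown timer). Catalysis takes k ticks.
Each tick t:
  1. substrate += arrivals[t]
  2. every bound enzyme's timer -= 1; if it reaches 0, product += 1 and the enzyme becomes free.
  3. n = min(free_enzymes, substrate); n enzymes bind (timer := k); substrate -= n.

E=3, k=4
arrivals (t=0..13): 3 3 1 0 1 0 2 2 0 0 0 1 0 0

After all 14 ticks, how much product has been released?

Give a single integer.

Answer: 9

Derivation:
t=0: arr=3 -> substrate=0 bound=3 product=0
t=1: arr=3 -> substrate=3 bound=3 product=0
t=2: arr=1 -> substrate=4 bound=3 product=0
t=3: arr=0 -> substrate=4 bound=3 product=0
t=4: arr=1 -> substrate=2 bound=3 product=3
t=5: arr=0 -> substrate=2 bound=3 product=3
t=6: arr=2 -> substrate=4 bound=3 product=3
t=7: arr=2 -> substrate=6 bound=3 product=3
t=8: arr=0 -> substrate=3 bound=3 product=6
t=9: arr=0 -> substrate=3 bound=3 product=6
t=10: arr=0 -> substrate=3 bound=3 product=6
t=11: arr=1 -> substrate=4 bound=3 product=6
t=12: arr=0 -> substrate=1 bound=3 product=9
t=13: arr=0 -> substrate=1 bound=3 product=9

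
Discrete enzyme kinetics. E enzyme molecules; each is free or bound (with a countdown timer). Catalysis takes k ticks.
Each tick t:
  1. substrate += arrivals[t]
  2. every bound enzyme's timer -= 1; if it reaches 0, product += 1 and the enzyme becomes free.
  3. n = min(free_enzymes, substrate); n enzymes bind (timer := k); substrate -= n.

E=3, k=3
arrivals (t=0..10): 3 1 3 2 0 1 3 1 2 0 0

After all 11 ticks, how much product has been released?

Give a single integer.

Answer: 9

Derivation:
t=0: arr=3 -> substrate=0 bound=3 product=0
t=1: arr=1 -> substrate=1 bound=3 product=0
t=2: arr=3 -> substrate=4 bound=3 product=0
t=3: arr=2 -> substrate=3 bound=3 product=3
t=4: arr=0 -> substrate=3 bound=3 product=3
t=5: arr=1 -> substrate=4 bound=3 product=3
t=6: arr=3 -> substrate=4 bound=3 product=6
t=7: arr=1 -> substrate=5 bound=3 product=6
t=8: arr=2 -> substrate=7 bound=3 product=6
t=9: arr=0 -> substrate=4 bound=3 product=9
t=10: arr=0 -> substrate=4 bound=3 product=9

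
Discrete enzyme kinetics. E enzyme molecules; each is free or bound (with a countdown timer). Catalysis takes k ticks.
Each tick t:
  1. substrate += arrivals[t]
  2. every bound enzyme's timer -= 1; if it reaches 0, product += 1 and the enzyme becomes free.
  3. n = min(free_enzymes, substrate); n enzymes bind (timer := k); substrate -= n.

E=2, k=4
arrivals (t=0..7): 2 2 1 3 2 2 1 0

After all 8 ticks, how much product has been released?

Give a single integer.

t=0: arr=2 -> substrate=0 bound=2 product=0
t=1: arr=2 -> substrate=2 bound=2 product=0
t=2: arr=1 -> substrate=3 bound=2 product=0
t=3: arr=3 -> substrate=6 bound=2 product=0
t=4: arr=2 -> substrate=6 bound=2 product=2
t=5: arr=2 -> substrate=8 bound=2 product=2
t=6: arr=1 -> substrate=9 bound=2 product=2
t=7: arr=0 -> substrate=9 bound=2 product=2

Answer: 2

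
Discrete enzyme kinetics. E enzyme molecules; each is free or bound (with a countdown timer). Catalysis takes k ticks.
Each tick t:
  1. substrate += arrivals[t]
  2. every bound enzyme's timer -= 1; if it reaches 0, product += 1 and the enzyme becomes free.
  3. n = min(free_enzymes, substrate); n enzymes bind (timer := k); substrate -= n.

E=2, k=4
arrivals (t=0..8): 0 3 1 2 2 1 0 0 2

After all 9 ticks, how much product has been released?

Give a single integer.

Answer: 2

Derivation:
t=0: arr=0 -> substrate=0 bound=0 product=0
t=1: arr=3 -> substrate=1 bound=2 product=0
t=2: arr=1 -> substrate=2 bound=2 product=0
t=3: arr=2 -> substrate=4 bound=2 product=0
t=4: arr=2 -> substrate=6 bound=2 product=0
t=5: arr=1 -> substrate=5 bound=2 product=2
t=6: arr=0 -> substrate=5 bound=2 product=2
t=7: arr=0 -> substrate=5 bound=2 product=2
t=8: arr=2 -> substrate=7 bound=2 product=2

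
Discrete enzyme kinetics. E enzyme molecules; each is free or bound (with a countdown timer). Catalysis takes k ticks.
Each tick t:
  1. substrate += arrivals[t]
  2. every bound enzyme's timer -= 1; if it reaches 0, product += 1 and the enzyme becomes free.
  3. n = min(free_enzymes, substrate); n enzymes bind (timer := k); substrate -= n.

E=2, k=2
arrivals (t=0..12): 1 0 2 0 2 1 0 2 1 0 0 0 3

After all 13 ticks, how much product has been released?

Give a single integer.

t=0: arr=1 -> substrate=0 bound=1 product=0
t=1: arr=0 -> substrate=0 bound=1 product=0
t=2: arr=2 -> substrate=0 bound=2 product=1
t=3: arr=0 -> substrate=0 bound=2 product=1
t=4: arr=2 -> substrate=0 bound=2 product=3
t=5: arr=1 -> substrate=1 bound=2 product=3
t=6: arr=0 -> substrate=0 bound=1 product=5
t=7: arr=2 -> substrate=1 bound=2 product=5
t=8: arr=1 -> substrate=1 bound=2 product=6
t=9: arr=0 -> substrate=0 bound=2 product=7
t=10: arr=0 -> substrate=0 bound=1 product=8
t=11: arr=0 -> substrate=0 bound=0 product=9
t=12: arr=3 -> substrate=1 bound=2 product=9

Answer: 9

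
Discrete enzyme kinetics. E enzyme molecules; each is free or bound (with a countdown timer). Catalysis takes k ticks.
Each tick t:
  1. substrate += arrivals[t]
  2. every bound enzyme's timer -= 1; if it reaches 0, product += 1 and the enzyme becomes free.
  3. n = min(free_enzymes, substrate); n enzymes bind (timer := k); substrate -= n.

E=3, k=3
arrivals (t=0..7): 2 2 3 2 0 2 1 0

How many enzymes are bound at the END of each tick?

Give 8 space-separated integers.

t=0: arr=2 -> substrate=0 bound=2 product=0
t=1: arr=2 -> substrate=1 bound=3 product=0
t=2: arr=3 -> substrate=4 bound=3 product=0
t=3: arr=2 -> substrate=4 bound=3 product=2
t=4: arr=0 -> substrate=3 bound=3 product=3
t=5: arr=2 -> substrate=5 bound=3 product=3
t=6: arr=1 -> substrate=4 bound=3 product=5
t=7: arr=0 -> substrate=3 bound=3 product=6

Answer: 2 3 3 3 3 3 3 3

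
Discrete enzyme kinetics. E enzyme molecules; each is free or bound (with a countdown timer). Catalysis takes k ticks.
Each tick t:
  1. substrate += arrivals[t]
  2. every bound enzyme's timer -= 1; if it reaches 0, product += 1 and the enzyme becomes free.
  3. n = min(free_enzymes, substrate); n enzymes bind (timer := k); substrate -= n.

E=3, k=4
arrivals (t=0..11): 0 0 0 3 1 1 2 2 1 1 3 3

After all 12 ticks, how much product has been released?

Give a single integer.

Answer: 6

Derivation:
t=0: arr=0 -> substrate=0 bound=0 product=0
t=1: arr=0 -> substrate=0 bound=0 product=0
t=2: arr=0 -> substrate=0 bound=0 product=0
t=3: arr=3 -> substrate=0 bound=3 product=0
t=4: arr=1 -> substrate=1 bound=3 product=0
t=5: arr=1 -> substrate=2 bound=3 product=0
t=6: arr=2 -> substrate=4 bound=3 product=0
t=7: arr=2 -> substrate=3 bound=3 product=3
t=8: arr=1 -> substrate=4 bound=3 product=3
t=9: arr=1 -> substrate=5 bound=3 product=3
t=10: arr=3 -> substrate=8 bound=3 product=3
t=11: arr=3 -> substrate=8 bound=3 product=6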